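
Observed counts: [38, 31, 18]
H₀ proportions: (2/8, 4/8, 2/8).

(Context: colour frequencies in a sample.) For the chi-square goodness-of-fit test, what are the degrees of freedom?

degrees of freedom = 2

df = k − 1 = 3 − 1 = 2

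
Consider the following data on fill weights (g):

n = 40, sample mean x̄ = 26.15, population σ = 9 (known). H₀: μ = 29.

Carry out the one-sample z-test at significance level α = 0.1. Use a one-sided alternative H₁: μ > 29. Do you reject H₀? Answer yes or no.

reject H₀: no

SE = σ/√n = 9/√40 = 1.4230
z = (x̄−μ₀)/SE = (26.15−29)/1.4230 = -2.0028
p-value (one-sided, H₁ greater) = 0.97740
At α=0.1: p ≥ α → fail to reject H₀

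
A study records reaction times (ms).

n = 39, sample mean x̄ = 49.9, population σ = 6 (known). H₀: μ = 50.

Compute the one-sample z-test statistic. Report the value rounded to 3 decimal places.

SE = σ/√n = 6/√39 = 0.9608
z = (x̄−μ₀)/SE = (49.9−50)/0.9608 = -0.1041

test statistic = -0.104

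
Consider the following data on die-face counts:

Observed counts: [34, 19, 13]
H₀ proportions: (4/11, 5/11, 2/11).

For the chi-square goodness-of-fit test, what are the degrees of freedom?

degrees of freedom = 2

df = k − 1 = 3 − 1 = 2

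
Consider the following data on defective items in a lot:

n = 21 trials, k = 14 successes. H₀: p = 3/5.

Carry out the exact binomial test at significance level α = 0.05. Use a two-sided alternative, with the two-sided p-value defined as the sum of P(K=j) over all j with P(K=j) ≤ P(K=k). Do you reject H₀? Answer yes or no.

Exact binomial: n=21, k=14, p₀=3/5=0.6000
P(X=j) = C(n,j)·p₀^j·(1−p₀)^(n−j); p = Σ P(X=j) over j with P(X=j) ≤ P(X=14)
p-value (two-sided) = 0.65810
At α=0.05: p ≥ α → fail to reject H₀

reject H₀: no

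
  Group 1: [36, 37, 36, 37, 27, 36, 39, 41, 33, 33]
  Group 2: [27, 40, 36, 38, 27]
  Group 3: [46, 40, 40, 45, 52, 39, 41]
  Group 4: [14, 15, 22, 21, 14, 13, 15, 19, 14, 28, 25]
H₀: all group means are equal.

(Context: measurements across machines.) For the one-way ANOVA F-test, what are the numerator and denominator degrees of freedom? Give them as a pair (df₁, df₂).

k = 4 groups, N = 33 total
df = (k−1, N−k) = (4−1, 33−4) = (3, 29)

degrees of freedom = [3, 29]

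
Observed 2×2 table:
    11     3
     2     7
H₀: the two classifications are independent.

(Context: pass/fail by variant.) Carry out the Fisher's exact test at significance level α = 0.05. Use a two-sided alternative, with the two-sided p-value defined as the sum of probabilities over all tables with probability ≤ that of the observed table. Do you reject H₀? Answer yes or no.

reject H₀: yes

Margins: r₁=14, r₂=9, c₁=13, c₂=10, n=23
p_obs = C(14,11)·C(9,2)/C(23,13); sum pmf over tables with pmf ≤ p_obs
p-value (two-sided) = 0.01306
At α=0.05: p < α → reject H₀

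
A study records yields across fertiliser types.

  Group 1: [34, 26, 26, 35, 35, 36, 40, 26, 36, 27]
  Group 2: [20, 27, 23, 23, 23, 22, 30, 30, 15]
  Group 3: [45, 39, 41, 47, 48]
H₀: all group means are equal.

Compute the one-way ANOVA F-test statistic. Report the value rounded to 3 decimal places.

Group means [32.10, 23.67, 44.00], grand mean 31.417
SSB = Σnᵢ(x̄ᵢ−x̄)² = 1336.933; SSW = ΣΣ(x−x̄ᵢ)² = 494.900
MSB = 1336.933/2 = 668.4667; MSW = 494.900/21 = 23.5667
F = MSB/MSW = 28.3649
df = (2, 21)

test statistic = 28.365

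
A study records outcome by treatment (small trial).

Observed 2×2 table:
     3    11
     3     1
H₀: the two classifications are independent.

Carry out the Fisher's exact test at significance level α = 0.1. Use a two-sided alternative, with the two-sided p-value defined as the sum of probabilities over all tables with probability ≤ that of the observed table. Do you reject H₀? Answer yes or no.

Margins: r₁=14, r₂=4, c₁=6, c₂=12, n=18
p_obs = C(14,3)·C(4,3)/C(18,6); sum pmf over tables with pmf ≤ p_obs
p-value (two-sided) = 0.08333
At α=0.1: p < α → reject H₀

reject H₀: yes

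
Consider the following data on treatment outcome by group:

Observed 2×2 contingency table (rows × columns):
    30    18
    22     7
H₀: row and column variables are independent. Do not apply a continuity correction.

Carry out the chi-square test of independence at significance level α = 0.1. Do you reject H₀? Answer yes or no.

Row totals [48, 29], col totals [52, 25], n=77
χ² = (30−32.42)²/32.42 + (18−15.58)²/15.58 + (22−19.58)²/19.58 + (7−9.42)²/9.42 = 1.4721
df = 1
p-value (upper-tail) = 0.22502
At α=0.1: p ≥ α → fail to reject H₀

reject H₀: no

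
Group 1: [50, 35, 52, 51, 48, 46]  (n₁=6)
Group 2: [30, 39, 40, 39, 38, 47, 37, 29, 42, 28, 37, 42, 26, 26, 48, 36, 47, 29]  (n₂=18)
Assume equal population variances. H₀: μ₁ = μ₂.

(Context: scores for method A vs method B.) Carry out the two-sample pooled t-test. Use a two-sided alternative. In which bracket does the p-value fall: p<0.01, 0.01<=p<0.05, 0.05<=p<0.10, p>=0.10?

x̄₁=47.000, s₁=6.261, n₁=6
x̄₂=36.667, s₂=7.227, n₂=18
s_p² = [5·6.261² + 17·7.227²]/22 = 49.2727
SE = √(s_p²·(1/6+1/18)) = 3.3090
t = (47.000−36.667)/3.3090 = 3.1228
df = 22
p-value (two-sided) = 0.00495
→ bracket: p<0.01

p-value bracket: p<0.01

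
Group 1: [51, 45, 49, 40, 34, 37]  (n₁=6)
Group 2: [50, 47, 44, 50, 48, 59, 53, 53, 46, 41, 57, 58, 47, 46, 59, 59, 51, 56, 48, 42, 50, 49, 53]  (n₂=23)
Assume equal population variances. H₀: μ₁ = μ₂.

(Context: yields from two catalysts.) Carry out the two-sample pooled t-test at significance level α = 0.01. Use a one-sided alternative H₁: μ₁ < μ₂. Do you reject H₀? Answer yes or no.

reject H₀: yes

x̄₁=42.667, s₁=6.772, n₁=6
x̄₂=50.696, s₂=5.431, n₂=23
s_p² = [5·6.772² + 22·5.431²]/27 = 32.5260
SE = √(s_p²·(1/6+1/23)) = 2.6144
t = (42.667−50.696)/2.6144 = -3.0710
df = 27
p-value (one-sided, H₁ less) = 0.00241
At α=0.01: p < α → reject H₀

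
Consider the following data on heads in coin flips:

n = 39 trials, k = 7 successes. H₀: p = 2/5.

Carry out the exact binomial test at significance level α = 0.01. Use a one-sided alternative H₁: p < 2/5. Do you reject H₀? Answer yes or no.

reject H₀: yes

Exact binomial: n=39, k=7, p₀=2/5=0.4000
P(X≤7) from Σ C(n,i)·p₀^i·(1−p₀)^(n−i)
p-value (one-sided, H₁ less) = 0.00286
At α=0.01: p < α → reject H₀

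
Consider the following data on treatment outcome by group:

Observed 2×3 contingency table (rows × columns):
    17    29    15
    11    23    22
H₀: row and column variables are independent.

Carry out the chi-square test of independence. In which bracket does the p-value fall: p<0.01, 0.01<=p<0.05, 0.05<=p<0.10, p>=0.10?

Row totals [61, 56], col totals [28, 52, 37], n=117
χ² = (17−14.60)²/14.60 + (29−27.11)²/27.11 + (15−19.29)²/19.29 + (11−13.40)²/13.40 + (23−24.89)²/24.89 + (22−17.71)²/17.71 = 3.0943
df = 2
p-value (upper-tail) = 0.21285
→ bracket: p>=0.10

p-value bracket: p>=0.10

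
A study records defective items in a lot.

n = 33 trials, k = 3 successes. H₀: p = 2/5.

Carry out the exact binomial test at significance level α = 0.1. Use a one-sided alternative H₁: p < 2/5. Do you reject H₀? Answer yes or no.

reject H₀: yes

Exact binomial: n=33, k=3, p₀=2/5=0.4000
P(X≤3) from Σ C(n,i)·p₀^i·(1−p₀)^(n−i)
p-value (one-sided, H₁ less) = 0.00009
At α=0.1: p < α → reject H₀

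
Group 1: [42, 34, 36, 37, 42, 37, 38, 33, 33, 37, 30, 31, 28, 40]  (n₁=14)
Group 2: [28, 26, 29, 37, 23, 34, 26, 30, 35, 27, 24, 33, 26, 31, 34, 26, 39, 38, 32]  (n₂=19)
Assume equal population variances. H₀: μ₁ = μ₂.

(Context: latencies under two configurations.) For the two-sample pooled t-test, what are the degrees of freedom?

degrees of freedom = 31

df = n₁ + n₂ − 2 = 14 + 19 − 2 = 31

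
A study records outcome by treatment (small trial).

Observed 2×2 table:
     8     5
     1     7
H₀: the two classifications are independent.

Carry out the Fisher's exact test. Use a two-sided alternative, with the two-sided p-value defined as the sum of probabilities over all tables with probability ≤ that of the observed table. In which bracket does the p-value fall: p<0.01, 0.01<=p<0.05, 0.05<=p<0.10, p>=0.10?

Margins: r₁=13, r₂=8, c₁=9, c₂=12, n=21
p_obs = C(13,8)·C(8,1)/C(21,9); sum pmf over tables with pmf ≤ p_obs
p-value (two-sided) = 0.06687
→ bracket: 0.05<=p<0.10

p-value bracket: 0.05<=p<0.10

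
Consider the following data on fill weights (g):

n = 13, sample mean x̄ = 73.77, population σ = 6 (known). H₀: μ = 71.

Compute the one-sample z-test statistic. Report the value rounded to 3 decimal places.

test statistic = 1.665

SE = σ/√n = 6/√13 = 1.6641
z = (x̄−μ₀)/SE = (73.77−71)/1.6641 = 1.6646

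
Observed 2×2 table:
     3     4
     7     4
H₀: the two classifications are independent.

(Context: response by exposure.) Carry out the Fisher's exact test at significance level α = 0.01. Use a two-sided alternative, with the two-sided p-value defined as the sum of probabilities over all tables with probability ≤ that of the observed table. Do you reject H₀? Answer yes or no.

reject H₀: no

Margins: r₁=7, r₂=11, c₁=10, c₂=8, n=18
p_obs = C(7,3)·C(11,7)/C(18,10); sum pmf over tables with pmf ≤ p_obs
p-value (two-sided) = 0.63047
At α=0.01: p ≥ α → fail to reject H₀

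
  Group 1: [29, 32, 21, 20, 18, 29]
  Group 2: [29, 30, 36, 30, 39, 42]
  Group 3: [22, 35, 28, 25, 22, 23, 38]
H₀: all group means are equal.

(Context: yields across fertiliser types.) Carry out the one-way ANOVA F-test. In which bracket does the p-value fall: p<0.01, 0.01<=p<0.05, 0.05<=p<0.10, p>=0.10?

Group means [24.83, 34.33, 27.57], grand mean 28.842
SSB = Σnᵢ(x̄ᵢ−x̄)² = 288.645; SSW = ΣΣ(x−x̄ᵢ)² = 573.881
MSB = 288.645/2 = 144.3227; MSW = 573.881/16 = 35.8676
F = MSB/MSW = 4.0238
df = (2, 16)
p-value (upper-tail) = 0.03841
→ bracket: 0.01<=p<0.05

p-value bracket: 0.01<=p<0.05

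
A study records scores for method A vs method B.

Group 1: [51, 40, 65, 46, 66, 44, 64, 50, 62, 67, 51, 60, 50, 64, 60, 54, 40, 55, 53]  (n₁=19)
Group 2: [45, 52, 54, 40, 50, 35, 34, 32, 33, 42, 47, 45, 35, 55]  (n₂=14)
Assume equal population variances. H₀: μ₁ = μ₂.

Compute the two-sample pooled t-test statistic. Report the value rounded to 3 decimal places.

test statistic = 4.042

x̄₁=54.842, s₁=8.707, n₁=19
x̄₂=42.786, s₂=8.126, n₂=14
s_p² = [18·8.707² + 13·8.126²]/31 = 71.7059
SE = √(s_p²·(1/19+1/14)) = 2.9826
t = (54.842−42.786)/2.9826 = 4.0423
df = 31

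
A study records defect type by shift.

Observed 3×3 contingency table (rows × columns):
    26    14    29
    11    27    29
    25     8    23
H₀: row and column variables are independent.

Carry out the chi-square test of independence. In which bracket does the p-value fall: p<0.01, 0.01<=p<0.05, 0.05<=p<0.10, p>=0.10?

Row totals [69, 67, 56], col totals [62, 49, 81], n=192
χ² = (26−22.28)²/22.28 + (14−17.61)²/17.61 + (29−29.11)²/29.11 + (11−21.64)²/21.64 + (27−17.10)²/17.10 + (29−28.27)²/28.27 + (25−18.08)²/18.08 + (8−14.29)²/14.29 + (23−23.62)²/23.62 = 17.7731
df = 4
p-value (upper-tail) = 0.00137
→ bracket: p<0.01

p-value bracket: p<0.01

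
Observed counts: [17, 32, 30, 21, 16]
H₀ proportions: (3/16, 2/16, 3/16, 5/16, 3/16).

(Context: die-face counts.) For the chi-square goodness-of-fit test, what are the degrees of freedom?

df = k − 1 = 5 − 1 = 4

degrees of freedom = 4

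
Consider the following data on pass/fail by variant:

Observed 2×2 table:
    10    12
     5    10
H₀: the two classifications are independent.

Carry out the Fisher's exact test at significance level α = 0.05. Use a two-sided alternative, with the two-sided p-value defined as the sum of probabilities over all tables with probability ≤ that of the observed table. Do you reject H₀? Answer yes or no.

reject H₀: no

Margins: r₁=22, r₂=15, c₁=15, c₂=22, n=37
p_obs = C(22,10)·C(15,5)/C(37,15); sum pmf over tables with pmf ≤ p_obs
p-value (two-sided) = 0.51439
At α=0.05: p ≥ α → fail to reject H₀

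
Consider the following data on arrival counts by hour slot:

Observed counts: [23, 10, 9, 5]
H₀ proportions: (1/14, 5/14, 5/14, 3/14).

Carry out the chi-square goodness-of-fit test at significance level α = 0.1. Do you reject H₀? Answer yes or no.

reject H₀: yes

n = 47; E_i = n·p_i = [3.36, 16.79, 16.79, 10.07]
χ² = (23−3.36)²/3.36 + (10−16.79)²/16.79 + (9−16.79)²/16.79 + (5−10.07)²/10.07 = 123.8397
df = 3
p-value (upper-tail) = 0.00000
At α=0.1: p < α → reject H₀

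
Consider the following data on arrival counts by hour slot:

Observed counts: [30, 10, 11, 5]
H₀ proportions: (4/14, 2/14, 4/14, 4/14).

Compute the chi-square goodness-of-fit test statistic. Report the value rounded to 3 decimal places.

test statistic = 21.875

n = 56; E_i = n·p_i = [16.00, 8.00, 16.00, 16.00]
χ² = (30−16.00)²/16.00 + (10−8.00)²/8.00 + (11−16.00)²/16.00 + (5−16.00)²/16.00 = 21.8750
df = 3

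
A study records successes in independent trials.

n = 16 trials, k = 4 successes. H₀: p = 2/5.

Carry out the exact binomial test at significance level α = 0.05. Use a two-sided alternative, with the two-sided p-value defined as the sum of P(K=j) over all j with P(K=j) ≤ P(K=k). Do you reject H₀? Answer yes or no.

Exact binomial: n=16, k=4, p₀=2/5=0.4000
P(X=j) = C(n,j)·p₀^j·(1−p₀)^(n−j); p = Σ P(X=j) over j with P(X=j) ≤ P(X=4)
p-value (two-sided) = 0.30884
At α=0.05: p ≥ α → fail to reject H₀

reject H₀: no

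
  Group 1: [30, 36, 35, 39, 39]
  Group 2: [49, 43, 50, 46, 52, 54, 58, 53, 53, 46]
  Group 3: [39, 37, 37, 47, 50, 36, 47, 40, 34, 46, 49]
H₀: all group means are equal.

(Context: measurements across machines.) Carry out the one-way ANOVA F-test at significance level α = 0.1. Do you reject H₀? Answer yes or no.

Group means [35.80, 50.40, 42.00], grand mean 44.038
SSB = Σnᵢ(x̄ᵢ−x̄)² = 789.762; SSW = ΣΣ(x−x̄ᵢ)² = 579.200
MSB = 789.762/2 = 394.8808; MSW = 579.200/23 = 25.1826
F = MSB/MSW = 15.6807
df = (2, 23)
p-value (upper-tail) = 0.00005
At α=0.1: p < α → reject H₀

reject H₀: yes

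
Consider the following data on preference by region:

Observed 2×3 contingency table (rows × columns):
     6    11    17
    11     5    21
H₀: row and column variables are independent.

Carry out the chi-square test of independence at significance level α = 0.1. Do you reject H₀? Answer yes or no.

reject H₀: no

Row totals [34, 37], col totals [17, 16, 38], n=71
χ² = (6−8.14)²/8.14 + (11−7.66)²/7.66 + (17−18.20)²/18.20 + (11−8.86)²/8.86 + (5−8.34)²/8.34 + (21−19.80)²/19.80 = 4.0221
df = 2
p-value (upper-tail) = 0.13385
At α=0.1: p ≥ α → fail to reject H₀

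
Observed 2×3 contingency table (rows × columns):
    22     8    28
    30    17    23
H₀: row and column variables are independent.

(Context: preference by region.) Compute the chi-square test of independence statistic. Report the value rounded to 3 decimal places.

Row totals [58, 70], col totals [52, 25, 51], n=128
χ² = (22−23.56)²/23.56 + (8−11.33)²/11.33 + (28−23.11)²/23.11 + (30−28.44)²/28.44 + (17−13.67)²/13.67 + (23−27.89)²/27.89 = 3.8700
df = 2

test statistic = 3.870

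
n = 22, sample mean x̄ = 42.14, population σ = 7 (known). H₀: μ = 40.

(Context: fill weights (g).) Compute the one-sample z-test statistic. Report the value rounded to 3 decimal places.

SE = σ/√n = 7/√22 = 1.4924
z = (x̄−μ₀)/SE = (42.14−40)/1.4924 = 1.4339

test statistic = 1.434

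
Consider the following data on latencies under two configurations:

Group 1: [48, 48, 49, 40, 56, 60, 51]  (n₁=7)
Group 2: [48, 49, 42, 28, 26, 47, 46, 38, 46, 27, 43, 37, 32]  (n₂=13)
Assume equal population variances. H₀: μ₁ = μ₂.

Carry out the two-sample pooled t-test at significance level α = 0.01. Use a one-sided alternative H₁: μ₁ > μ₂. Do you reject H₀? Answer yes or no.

x̄₁=50.286, s₁=6.396, n₁=7
x̄₂=39.154, s₂=8.444, n₂=13
s_p² = [6·6.396² + 12·8.444²]/18 = 61.1734
SE = √(s_p²·(1/7+1/13)) = 3.6667
t = (50.286−39.154)/3.6667 = 3.0359
df = 18
p-value (one-sided, H₁ greater) = 0.00355
At α=0.01: p < α → reject H₀

reject H₀: yes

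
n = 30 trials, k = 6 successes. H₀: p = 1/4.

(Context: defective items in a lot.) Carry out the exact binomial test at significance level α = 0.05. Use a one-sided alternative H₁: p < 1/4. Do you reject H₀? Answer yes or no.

reject H₀: no

Exact binomial: n=30, k=6, p₀=1/4=0.2500
P(X≤6) from Σ C(n,i)·p₀^i·(1−p₀)^(n−i)
p-value (one-sided, H₁ less) = 0.34805
At α=0.05: p ≥ α → fail to reject H₀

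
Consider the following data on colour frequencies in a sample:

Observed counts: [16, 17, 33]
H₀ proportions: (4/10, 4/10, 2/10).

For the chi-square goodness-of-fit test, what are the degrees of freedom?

df = k − 1 = 3 − 1 = 2

degrees of freedom = 2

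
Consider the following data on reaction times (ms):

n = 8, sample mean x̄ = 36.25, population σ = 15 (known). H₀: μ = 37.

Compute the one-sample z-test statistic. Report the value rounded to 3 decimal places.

SE = σ/√n = 15/√8 = 5.3033
z = (x̄−μ₀)/SE = (36.25−37)/5.3033 = -0.1414

test statistic = -0.141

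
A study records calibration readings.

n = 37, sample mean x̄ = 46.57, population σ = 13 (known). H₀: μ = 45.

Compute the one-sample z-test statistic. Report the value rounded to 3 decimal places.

SE = σ/√n = 13/√37 = 2.1372
z = (x̄−μ₀)/SE = (46.57−45)/2.1372 = 0.7346

test statistic = 0.735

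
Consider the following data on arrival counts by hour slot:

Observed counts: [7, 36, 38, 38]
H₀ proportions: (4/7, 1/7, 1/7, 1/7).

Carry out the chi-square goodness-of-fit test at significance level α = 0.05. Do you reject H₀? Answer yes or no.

reject H₀: yes

n = 119; E_i = n·p_i = [68.00, 17.00, 17.00, 17.00]
χ² = (7−68.00)²/68.00 + (36−17.00)²/17.00 + (38−17.00)²/17.00 + (38−17.00)²/17.00 = 127.8382
df = 3
p-value (upper-tail) = 0.00000
At α=0.05: p < α → reject H₀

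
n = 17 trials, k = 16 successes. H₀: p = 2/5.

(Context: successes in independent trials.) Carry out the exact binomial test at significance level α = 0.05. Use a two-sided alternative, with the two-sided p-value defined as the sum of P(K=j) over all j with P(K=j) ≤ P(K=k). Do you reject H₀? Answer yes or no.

reject H₀: yes

Exact binomial: n=17, k=16, p₀=2/5=0.4000
P(X=j) = C(n,j)·p₀^j·(1−p₀)^(n−j); p = Σ P(X=j) over j with P(X=j) ≤ P(X=16)
p-value (two-sided) = 0.00000
At α=0.05: p < α → reject H₀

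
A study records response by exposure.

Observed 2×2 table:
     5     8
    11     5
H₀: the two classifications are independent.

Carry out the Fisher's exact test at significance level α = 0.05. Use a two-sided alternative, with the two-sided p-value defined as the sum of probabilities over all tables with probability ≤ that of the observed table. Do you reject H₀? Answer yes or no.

Margins: r₁=13, r₂=16, c₁=16, c₂=13, n=29
p_obs = C(13,5)·C(16,11)/C(29,16); sum pmf over tables with pmf ≤ p_obs
p-value (two-sided) = 0.14364
At α=0.05: p ≥ α → fail to reject H₀

reject H₀: no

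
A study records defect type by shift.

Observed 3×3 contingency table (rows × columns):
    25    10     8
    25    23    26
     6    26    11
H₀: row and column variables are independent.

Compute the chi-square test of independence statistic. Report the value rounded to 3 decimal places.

Row totals [43, 74, 43], col totals [56, 59, 45], n=160
χ² = (25−15.05)²/15.05 + (10−15.86)²/15.86 + (8−12.09)²/12.09 + (25−25.90)²/25.90 + (23−27.29)²/27.29 + (26−20.81)²/20.81 + (6−15.05)²/15.05 + (26−15.86)²/15.86 + (11−12.09)²/12.09 = 24.1550
df = 4

test statistic = 24.155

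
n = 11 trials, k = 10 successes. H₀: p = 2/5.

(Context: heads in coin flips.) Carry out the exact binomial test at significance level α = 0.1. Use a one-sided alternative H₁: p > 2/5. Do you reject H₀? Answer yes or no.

reject H₀: yes

Exact binomial: n=11, k=10, p₀=2/5=0.4000
P(X≥10) from Σ C(n,i)·p₀^i·(1−p₀)^(n−i)
p-value (one-sided, H₁ greater) = 0.00073
At α=0.1: p < α → reject H₀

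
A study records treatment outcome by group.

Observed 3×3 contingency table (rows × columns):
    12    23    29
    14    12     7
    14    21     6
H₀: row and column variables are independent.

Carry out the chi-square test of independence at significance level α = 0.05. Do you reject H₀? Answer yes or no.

reject H₀: yes

Row totals [64, 33, 41], col totals [40, 56, 42], n=138
χ² = (12−18.55)²/18.55 + (23−25.97)²/25.97 + (29−19.48)²/19.48 + (14−9.57)²/9.57 + (12−13.39)²/13.39 + (7−10.04)²/10.04 + (14−11.88)²/11.88 + (21−16.64)²/16.64 + (6−12.48)²/12.48 = 15.3144
df = 4
p-value (upper-tail) = 0.00409
At α=0.05: p < α → reject H₀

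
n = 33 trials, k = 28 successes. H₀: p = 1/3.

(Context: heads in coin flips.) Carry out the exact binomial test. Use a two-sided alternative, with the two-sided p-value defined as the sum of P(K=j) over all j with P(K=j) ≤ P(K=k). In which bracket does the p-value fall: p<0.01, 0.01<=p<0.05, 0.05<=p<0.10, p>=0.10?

Exact binomial: n=33, k=28, p₀=1/3=0.3333
P(X=j) = C(n,j)·p₀^j·(1−p₀)^(n−j); p = Σ P(X=j) over j with P(X=j) ≤ P(X=28)
p-value (two-sided) = 0.00000
→ bracket: p<0.01

p-value bracket: p<0.01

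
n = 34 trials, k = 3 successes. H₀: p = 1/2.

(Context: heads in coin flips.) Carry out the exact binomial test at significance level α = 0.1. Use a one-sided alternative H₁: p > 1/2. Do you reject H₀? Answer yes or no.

Exact binomial: n=34, k=3, p₀=1/2=0.5000
P(X≥3) from Σ C(n,i)·p₀^i·(1−p₀)^(n−i)
p-value (one-sided, H₁ greater) = 1.00000
At α=0.1: p ≥ α → fail to reject H₀

reject H₀: no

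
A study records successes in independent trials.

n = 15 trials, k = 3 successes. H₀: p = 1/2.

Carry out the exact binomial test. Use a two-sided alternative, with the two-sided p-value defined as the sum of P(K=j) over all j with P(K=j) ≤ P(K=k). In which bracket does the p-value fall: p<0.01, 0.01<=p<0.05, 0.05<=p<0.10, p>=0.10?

p-value bracket: 0.01<=p<0.05

Exact binomial: n=15, k=3, p₀=1/2=0.5000
P(X=j) = C(n,j)·p₀^j·(1−p₀)^(n−j); p = Σ P(X=j) over j with P(X=j) ≤ P(X=3)
p-value (two-sided) = 0.03516
→ bracket: 0.01<=p<0.05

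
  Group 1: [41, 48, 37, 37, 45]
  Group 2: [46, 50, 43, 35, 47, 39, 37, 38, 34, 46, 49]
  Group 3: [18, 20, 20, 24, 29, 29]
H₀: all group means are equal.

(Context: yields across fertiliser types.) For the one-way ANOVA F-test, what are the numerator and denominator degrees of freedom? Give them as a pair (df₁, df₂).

degrees of freedom = [2, 19]

k = 3 groups, N = 22 total
df = (k−1, N−k) = (3−1, 22−3) = (2, 19)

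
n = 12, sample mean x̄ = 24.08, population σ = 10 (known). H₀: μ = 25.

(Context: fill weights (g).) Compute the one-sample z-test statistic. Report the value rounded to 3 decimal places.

SE = σ/√n = 10/√12 = 2.8868
z = (x̄−μ₀)/SE = (24.08−25)/2.8868 = -0.3187

test statistic = -0.319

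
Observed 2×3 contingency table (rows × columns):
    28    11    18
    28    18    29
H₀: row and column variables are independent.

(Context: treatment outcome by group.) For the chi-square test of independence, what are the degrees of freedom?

degrees of freedom = 2

df = (r−1)(c−1) = (2−1)·(3−1) = 2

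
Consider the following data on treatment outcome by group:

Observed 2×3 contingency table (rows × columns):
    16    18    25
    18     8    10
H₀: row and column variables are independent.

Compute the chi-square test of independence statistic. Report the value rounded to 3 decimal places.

Row totals [59, 36], col totals [34, 26, 35], n=95
χ² = (16−21.12)²/21.12 + (18−16.15)²/16.15 + (25−21.74)²/21.74 + (18−12.88)²/12.88 + (8−9.85)²/9.85 + (10−13.26)²/13.26 = 5.1243
df = 2

test statistic = 5.124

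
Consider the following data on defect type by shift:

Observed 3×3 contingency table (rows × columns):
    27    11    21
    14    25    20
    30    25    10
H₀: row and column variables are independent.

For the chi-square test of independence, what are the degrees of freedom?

degrees of freedom = 4

df = (r−1)(c−1) = (3−1)·(3−1) = 4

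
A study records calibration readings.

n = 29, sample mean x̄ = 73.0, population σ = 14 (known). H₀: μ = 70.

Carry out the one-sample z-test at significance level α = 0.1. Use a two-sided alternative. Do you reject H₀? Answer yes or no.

SE = σ/√n = 14/√29 = 2.5997
z = (x̄−μ₀)/SE = (73.0−70)/2.5997 = 1.1540
p-value (two-sided) = 0.24851
At α=0.1: p ≥ α → fail to reject H₀

reject H₀: no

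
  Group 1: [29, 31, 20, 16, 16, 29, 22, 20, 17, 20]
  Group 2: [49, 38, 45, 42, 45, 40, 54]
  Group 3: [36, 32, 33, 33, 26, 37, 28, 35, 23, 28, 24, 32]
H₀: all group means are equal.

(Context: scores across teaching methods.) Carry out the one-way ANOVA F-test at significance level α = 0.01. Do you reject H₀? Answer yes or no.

reject H₀: yes

Group means [22.00, 44.71, 30.58], grand mean 31.034
SSB = Σnᵢ(x̄ᵢ−x̄)² = 2128.620; SSW = ΣΣ(x−x̄ᵢ)² = 708.345
MSB = 2128.620/2 = 1064.3101; MSW = 708.345/26 = 27.2440
F = MSB/MSW = 39.0658
df = (2, 26)
p-value (upper-tail) = 0.00000
At α=0.01: p < α → reject H₀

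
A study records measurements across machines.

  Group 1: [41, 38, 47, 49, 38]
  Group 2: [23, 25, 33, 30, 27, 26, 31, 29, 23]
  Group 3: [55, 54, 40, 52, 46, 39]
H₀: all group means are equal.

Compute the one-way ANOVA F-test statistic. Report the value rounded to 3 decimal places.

test statistic = 31.017

Group means [42.60, 27.44, 47.67], grand mean 37.300
SSB = Σnᵢ(x̄ᵢ−x̄)² = 1659.444; SSW = ΣΣ(x−x̄ᵢ)² = 454.756
MSB = 1659.444/2 = 829.7222; MSW = 454.756/17 = 26.7503
F = MSB/MSW = 31.0173
df = (2, 17)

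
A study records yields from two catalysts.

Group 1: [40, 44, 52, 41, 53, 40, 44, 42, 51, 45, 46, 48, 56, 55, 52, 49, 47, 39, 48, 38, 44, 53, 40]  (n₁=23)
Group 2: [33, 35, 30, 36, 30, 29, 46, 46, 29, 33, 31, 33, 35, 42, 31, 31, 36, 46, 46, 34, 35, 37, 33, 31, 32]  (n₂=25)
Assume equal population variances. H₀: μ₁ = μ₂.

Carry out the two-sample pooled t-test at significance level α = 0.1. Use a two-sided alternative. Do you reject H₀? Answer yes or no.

x̄₁=46.391, s₁=5.500, n₁=23
x̄₂=35.200, s₂=5.590, n₂=25
s_p² = [22·5.500² + 24·5.590²]/46 = 30.7713
SE = √(s_p²·(1/23+1/25)) = 1.6027
t = (46.391−35.200)/1.6027 = 6.9827
df = 46
p-value (two-sided) = 0.00000
At α=0.1: p < α → reject H₀

reject H₀: yes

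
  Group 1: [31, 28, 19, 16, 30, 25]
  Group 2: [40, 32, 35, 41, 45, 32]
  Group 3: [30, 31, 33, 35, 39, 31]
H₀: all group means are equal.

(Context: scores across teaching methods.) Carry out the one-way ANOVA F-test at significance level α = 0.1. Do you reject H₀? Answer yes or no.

Group means [24.83, 37.50, 33.17], grand mean 31.833
SSB = Σnᵢ(x̄ᵢ−x̄)² = 497.333; SSW = ΣΣ(x−x̄ᵢ)² = 385.167
MSB = 497.333/2 = 248.6667; MSW = 385.167/15 = 25.6778
F = MSB/MSW = 9.6841
df = (2, 15)
p-value (upper-tail) = 0.00199
At α=0.1: p < α → reject H₀

reject H₀: yes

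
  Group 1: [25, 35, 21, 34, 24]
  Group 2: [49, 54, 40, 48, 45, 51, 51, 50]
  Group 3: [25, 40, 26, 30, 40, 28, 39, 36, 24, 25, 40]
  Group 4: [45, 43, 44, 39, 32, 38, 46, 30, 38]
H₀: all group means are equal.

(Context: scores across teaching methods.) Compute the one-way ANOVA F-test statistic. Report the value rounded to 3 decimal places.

Group means [27.80, 48.50, 32.09, 39.44], grand mean 37.424
SSB = Σnᵢ(x̄ᵢ−x̄)² = 1794.129; SSW = ΣΣ(x−x̄ᵢ)² = 1019.931
MSB = 1794.129/3 = 598.0431; MSW = 1019.931/29 = 35.1700
F = MSB/MSW = 17.0043
df = (3, 29)

test statistic = 17.004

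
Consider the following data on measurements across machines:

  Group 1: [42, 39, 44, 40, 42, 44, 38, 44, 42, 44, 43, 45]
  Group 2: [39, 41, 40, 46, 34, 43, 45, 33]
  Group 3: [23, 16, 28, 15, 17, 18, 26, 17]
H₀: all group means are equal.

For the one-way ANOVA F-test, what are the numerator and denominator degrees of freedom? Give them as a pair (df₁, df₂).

k = 3 groups, N = 28 total
df = (k−1, N−k) = (3−1, 28−3) = (2, 25)

degrees of freedom = [2, 25]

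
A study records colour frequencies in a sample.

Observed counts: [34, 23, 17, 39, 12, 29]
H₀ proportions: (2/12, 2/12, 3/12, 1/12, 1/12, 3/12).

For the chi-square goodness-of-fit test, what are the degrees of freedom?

df = k − 1 = 6 − 1 = 5

degrees of freedom = 5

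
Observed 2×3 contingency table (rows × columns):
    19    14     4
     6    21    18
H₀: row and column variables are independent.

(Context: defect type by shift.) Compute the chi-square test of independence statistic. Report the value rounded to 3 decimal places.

Row totals [37, 45], col totals [25, 35, 22], n=82
χ² = (19−11.28)²/11.28 + (14−15.79)²/15.79 + (4−9.93)²/9.93 + (6−13.72)²/13.72 + (21−19.21)²/19.21 + (18−12.07)²/12.07 = 16.4451
df = 2

test statistic = 16.445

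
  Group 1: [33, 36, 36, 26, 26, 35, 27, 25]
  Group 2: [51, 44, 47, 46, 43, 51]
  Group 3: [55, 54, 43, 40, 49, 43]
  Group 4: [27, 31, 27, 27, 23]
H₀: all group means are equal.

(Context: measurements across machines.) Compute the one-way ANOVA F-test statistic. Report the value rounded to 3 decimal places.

Group means [30.50, 47.00, 47.33, 27.00], grand mean 37.800
SSB = Σnᵢ(x̄ᵢ−x̄)² = 2062.667; SSW = ΣΣ(x−x̄ᵢ)² = 457.333
MSB = 2062.667/3 = 687.5556; MSW = 457.333/21 = 21.7778
F = MSB/MSW = 31.5714
df = (3, 21)

test statistic = 31.571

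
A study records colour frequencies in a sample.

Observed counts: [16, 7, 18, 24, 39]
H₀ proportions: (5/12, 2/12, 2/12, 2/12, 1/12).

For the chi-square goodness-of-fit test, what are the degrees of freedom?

df = k − 1 = 5 − 1 = 4

degrees of freedom = 4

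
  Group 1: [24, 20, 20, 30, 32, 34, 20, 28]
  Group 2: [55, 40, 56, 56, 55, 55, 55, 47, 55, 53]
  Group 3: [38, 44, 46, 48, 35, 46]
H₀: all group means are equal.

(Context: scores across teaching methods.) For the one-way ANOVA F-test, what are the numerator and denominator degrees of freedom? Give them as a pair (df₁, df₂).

k = 3 groups, N = 24 total
df = (k−1, N−k) = (3−1, 24−3) = (2, 21)

degrees of freedom = [2, 21]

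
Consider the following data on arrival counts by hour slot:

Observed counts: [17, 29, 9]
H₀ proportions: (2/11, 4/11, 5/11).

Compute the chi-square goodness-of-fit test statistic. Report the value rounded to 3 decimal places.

n = 55; E_i = n·p_i = [10.00, 20.00, 25.00]
χ² = (17−10.00)²/10.00 + (29−20.00)²/20.00 + (9−25.00)²/25.00 = 19.1900
df = 2

test statistic = 19.190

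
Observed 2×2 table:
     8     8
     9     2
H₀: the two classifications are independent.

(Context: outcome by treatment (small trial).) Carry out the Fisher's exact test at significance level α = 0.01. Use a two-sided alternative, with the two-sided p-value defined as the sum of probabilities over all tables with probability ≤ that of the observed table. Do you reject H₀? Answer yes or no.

Margins: r₁=16, r₂=11, c₁=17, c₂=10, n=27
p_obs = C(16,8)·C(11,9)/C(27,17); sum pmf over tables with pmf ≤ p_obs
p-value (two-sided) = 0.12413
At α=0.01: p ≥ α → fail to reject H₀

reject H₀: no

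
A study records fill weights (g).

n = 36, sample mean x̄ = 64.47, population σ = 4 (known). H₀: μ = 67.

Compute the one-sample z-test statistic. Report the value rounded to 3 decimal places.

SE = σ/√n = 4/√36 = 0.6667
z = (x̄−μ₀)/SE = (64.47−67)/0.6667 = -3.7950

test statistic = -3.795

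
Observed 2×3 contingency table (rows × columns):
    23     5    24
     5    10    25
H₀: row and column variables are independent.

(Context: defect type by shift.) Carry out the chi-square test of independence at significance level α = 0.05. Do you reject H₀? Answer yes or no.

Row totals [52, 40], col totals [28, 15, 49], n=92
χ² = (23−15.83)²/15.83 + (5−8.48)²/8.48 + (24−27.70)²/27.70 + (5−12.17)²/12.17 + (10−6.52)²/6.52 + (25−21.30)²/21.30 = 11.8957
df = 2
p-value (upper-tail) = 0.00261
At α=0.05: p < α → reject H₀

reject H₀: yes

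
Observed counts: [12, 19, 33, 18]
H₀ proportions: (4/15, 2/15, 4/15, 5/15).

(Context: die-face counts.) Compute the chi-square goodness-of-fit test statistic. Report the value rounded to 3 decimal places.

n = 82; E_i = n·p_i = [21.87, 10.93, 21.87, 27.33]
χ² = (12−21.87)²/21.87 + (19−10.93)²/10.93 + (33−21.87)²/21.87 + (18−27.33)²/27.33 = 19.2591
df = 3

test statistic = 19.259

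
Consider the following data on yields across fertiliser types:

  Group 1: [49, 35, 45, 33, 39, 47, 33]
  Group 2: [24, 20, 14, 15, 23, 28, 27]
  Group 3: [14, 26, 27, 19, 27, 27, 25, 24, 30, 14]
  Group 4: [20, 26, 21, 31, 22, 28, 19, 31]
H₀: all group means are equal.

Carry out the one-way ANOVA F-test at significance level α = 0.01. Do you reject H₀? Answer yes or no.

Group means [40.14, 21.57, 23.30, 24.75], grand mean 26.969
SSB = Σnᵢ(x̄ᵢ−x̄)² = 1592.797; SSW = ΣΣ(x−x̄ᵢ)² = 916.171
MSB = 1592.797/3 = 530.9324; MSW = 916.171/28 = 32.7204
F = MSB/MSW = 16.2263
df = (3, 28)
p-value (upper-tail) = 0.00000
At α=0.01: p < α → reject H₀

reject H₀: yes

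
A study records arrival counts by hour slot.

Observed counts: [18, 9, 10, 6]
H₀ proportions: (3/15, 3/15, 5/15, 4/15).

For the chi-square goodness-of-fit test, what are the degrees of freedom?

df = k − 1 = 4 − 1 = 3

degrees of freedom = 3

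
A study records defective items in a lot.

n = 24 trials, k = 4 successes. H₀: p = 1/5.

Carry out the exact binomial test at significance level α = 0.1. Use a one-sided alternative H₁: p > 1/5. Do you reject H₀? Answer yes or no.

reject H₀: no

Exact binomial: n=24, k=4, p₀=1/5=0.2000
P(X≥4) from Σ C(n,i)·p₀^i·(1−p₀)^(n−i)
p-value (one-sided, H₁ greater) = 0.73614
At α=0.1: p ≥ α → fail to reject H₀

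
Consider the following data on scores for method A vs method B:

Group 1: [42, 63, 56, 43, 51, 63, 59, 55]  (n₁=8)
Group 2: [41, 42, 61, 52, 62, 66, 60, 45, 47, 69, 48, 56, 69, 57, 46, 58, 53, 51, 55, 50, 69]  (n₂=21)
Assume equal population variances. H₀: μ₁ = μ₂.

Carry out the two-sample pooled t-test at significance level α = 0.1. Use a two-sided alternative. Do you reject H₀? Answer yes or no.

x̄₁=54.000, s₁=8.159, n₁=8
x̄₂=55.095, s₂=8.792, n₂=21
s_p² = [7·8.159² + 20·8.792²]/27 = 74.5115
SE = √(s_p²·(1/8+1/21)) = 3.5864
t = (54.000−55.095)/3.5864 = -0.3054
df = 27
p-value (two-sided) = 0.76241
At α=0.1: p ≥ α → fail to reject H₀

reject H₀: no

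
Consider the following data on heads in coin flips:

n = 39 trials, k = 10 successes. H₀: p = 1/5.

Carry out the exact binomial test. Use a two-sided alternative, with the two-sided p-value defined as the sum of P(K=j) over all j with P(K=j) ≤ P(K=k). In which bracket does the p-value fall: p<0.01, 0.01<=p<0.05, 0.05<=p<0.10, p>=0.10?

p-value bracket: p>=0.10

Exact binomial: n=39, k=10, p₀=1/5=0.2000
P(X=j) = C(n,j)·p₀^j·(1−p₀)^(n−j); p = Σ P(X=j) over j with P(X=j) ≤ P(X=10)
p-value (two-sided) = 0.42137
→ bracket: p>=0.10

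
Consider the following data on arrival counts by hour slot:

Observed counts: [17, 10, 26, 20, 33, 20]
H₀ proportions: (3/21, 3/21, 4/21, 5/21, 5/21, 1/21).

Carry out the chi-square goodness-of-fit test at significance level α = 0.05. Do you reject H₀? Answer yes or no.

n = 126; E_i = n·p_i = [18.00, 18.00, 24.00, 30.00, 30.00, 6.00]
χ² = (17−18.00)²/18.00 + (10−18.00)²/18.00 + (26−24.00)²/24.00 + (20−30.00)²/30.00 + (33−30.00)²/30.00 + (20−6.00)²/6.00 = 40.0778
df = 5
p-value (upper-tail) = 0.00000
At α=0.05: p < α → reject H₀

reject H₀: yes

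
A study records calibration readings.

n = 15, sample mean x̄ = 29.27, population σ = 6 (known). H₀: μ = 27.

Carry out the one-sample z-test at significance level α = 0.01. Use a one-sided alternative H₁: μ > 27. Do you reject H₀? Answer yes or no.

SE = σ/√n = 6/√15 = 1.5492
z = (x̄−μ₀)/SE = (29.27−27)/1.5492 = 1.4653
p-value (one-sided, H₁ greater) = 0.07142
At α=0.01: p ≥ α → fail to reject H₀

reject H₀: no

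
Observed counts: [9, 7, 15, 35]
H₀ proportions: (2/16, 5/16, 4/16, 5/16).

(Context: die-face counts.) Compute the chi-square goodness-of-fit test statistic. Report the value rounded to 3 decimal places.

test statistic = 19.224

n = 66; E_i = n·p_i = [8.25, 20.62, 16.50, 20.62]
χ² = (9−8.25)²/8.25 + (7−20.62)²/20.62 + (15−16.50)²/16.50 + (35−20.62)²/20.62 = 19.2242
df = 3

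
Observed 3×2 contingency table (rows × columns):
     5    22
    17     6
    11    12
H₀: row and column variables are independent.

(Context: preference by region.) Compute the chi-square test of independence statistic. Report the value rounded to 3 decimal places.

test statistic = 15.479

Row totals [27, 23, 23], col totals [33, 40], n=73
χ² = (5−12.21)²/12.21 + (22−14.79)²/14.79 + (17−10.40)²/10.40 + (6−12.60)²/12.60 + (11−10.40)²/10.40 + (12−12.60)²/12.60 = 15.4791
df = 2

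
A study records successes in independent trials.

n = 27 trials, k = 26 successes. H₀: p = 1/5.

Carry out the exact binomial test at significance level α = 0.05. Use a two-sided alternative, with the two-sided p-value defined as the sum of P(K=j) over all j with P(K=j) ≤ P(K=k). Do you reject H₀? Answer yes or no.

reject H₀: yes

Exact binomial: n=27, k=26, p₀=1/5=0.2000
P(X=j) = C(n,j)·p₀^j·(1−p₀)^(n−j); p = Σ P(X=j) over j with P(X=j) ≤ P(X=26)
p-value (two-sided) = 0.00000
At α=0.05: p < α → reject H₀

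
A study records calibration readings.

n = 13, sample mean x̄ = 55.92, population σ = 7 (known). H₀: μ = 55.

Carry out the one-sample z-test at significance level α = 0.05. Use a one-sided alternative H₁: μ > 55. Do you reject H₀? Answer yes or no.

SE = σ/√n = 7/√13 = 1.9415
z = (x̄−μ₀)/SE = (55.92−55)/1.9415 = 0.4739
p-value (one-sided, H₁ greater) = 0.31780
At α=0.05: p ≥ α → fail to reject H₀

reject H₀: no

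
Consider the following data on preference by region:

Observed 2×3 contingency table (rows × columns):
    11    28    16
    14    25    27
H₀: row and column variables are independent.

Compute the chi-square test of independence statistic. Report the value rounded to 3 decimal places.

Row totals [55, 66], col totals [25, 53, 43], n=121
χ² = (11−11.36)²/11.36 + (28−24.09)²/24.09 + (16−19.55)²/19.55 + (14−13.64)²/13.64 + (25−28.91)²/28.91 + (27−23.45)²/23.45 = 2.3633
df = 2

test statistic = 2.363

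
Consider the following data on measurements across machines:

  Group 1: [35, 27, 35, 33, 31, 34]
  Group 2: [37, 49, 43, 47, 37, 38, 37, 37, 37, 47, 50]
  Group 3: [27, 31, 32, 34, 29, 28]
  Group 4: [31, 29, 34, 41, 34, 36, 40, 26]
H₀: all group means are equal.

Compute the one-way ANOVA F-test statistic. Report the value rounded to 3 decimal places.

test statistic = 10.538

Group means [32.50, 41.73, 30.17, 33.88], grand mean 35.677
SSB = Σnᵢ(x̄ᵢ−x̄)² = 671.384; SSW = ΣΣ(x−x̄ᵢ)² = 573.390
MSB = 671.384/3 = 223.7947; MSW = 573.390/27 = 21.2367
F = MSB/MSW = 10.5381
df = (3, 27)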